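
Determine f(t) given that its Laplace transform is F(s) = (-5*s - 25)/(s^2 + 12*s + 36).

Factor the denominator: s^2 + 12*s + 36 = (s + 6)^2.
Partial fraction decomposition gives [-5/(s + 6)] + [5/(s + 6)^2].
Invert each term: -5/(s + 6) ↔ -5e^(-6t); 5/(s + 6)^2 ↔ 5t·e^(-6t).

f(t) = 5*t*exp(-6*t) - 5*exp(-6*t)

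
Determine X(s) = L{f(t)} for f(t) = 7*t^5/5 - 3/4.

X(s) = -3/(4*s) + 168/s^6

Apply the Laplace transform termwise.
L{-3/4} = (-3/4)/s; (7/5)·[L{t^5} = 5!/s^6 = 120/s^6].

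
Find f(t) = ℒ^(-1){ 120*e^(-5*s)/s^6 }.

f(t) = Heaviside(t - 5)*((t - 5)^5)

The factor e^(-5s) signals a time shift by c = 5 (second shifting theorem).
L{t^5} = 5!/s^6 = 120/s^6, so L^-1{120/s^6} = t^5.
Hence the inverse is u(t - 5) times that function evaluated at t - 5.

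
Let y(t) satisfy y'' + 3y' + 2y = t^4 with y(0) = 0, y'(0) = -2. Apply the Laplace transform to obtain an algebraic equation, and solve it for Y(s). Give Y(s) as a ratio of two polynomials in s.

Y(s) = (-2*s^5 + 24)/(s^7 + 3*s^6 + 2*s^5)

Laplace-transform each side.
Using L{y''} = s^2 Y - s·y(0) - y'(0) and L{y'} = sY - y(0), with y(0) = 0, y'(0) = -2, the left side becomes (s^2 + 3*s + 2)Y - (-2).
The right side is L{t^4} = 24/s^5.
So (s^2 + 3*s + 2)Y = 24/s^5 + (-2).
Isolate Y and clear denominators.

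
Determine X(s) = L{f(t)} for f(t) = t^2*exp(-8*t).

L{e^(-8t)} = 1/(s + 8).
Then apply L{t^2·g(t)} = (-1)^2 d^2/ds^2[G(s)] with G(s) = 1/(s + 8):
differentiating 2 times and applying the sign gives 2/(s + 8)^3.

X(s) = 2/(s + 8)^3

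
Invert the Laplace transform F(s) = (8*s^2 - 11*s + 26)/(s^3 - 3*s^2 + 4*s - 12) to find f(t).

f(t) = 5*exp(3*t) - sin(2*t) + 3*cos(2*t)

Factor the denominator: s^3 - 3*s^2 + 4*s - 12 = (s - 3)*(s^2 + 4).
Partial fraction decomposition gives [5/(s - 3)] + [3*s/(s^2 + 4)] + [-2/(s^2 + 4)].
Invert each term: 5/(s - 3) ↔ 5e^(3t); 3·s/(s^2 + 4) ↔ 3cos(2t); -1·2/(s^2 + 4) ↔ -sin(2t).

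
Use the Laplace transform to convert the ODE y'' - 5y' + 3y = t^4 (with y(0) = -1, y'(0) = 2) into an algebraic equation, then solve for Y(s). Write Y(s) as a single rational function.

Y(s) = (-s^6 + 7*s^5 + 24)/(s^7 - 5*s^6 + 3*s^5)

Take the Laplace transform of both sides.
The derivative rules (L{y''} = s^2 Y - s·y(0) - y'(0) and L{y'} = sY - y(0), with y(0) = -1, y'(0) = 2) turn the left side into (s^2 - 5*s + 3)Y - (-s + 7).
The right side is L{t^4} = 24/s^5.
So (s^2 - 5*s + 3)Y = 24/s^5 + (-s + 7).
Divide through and combine into a single rational function.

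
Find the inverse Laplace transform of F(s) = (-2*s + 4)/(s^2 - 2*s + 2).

2*exp(t)*sin(t) - 2*exp(t)*cos(t)

Complete the square in the denominator: s^2 - 2*s + 2 = (s - 1)^2 + 1^2.
Split the numerator to match: -2*s + 4 = -2·(s - 1) + 2·1.
Invert each term: -2·(s - 1)/((s - 1)^2 + 1) ↔ -2e^(t)cos(t); 2·1/((s - 1)^2 + 1) ↔ 2e^(t)sin(t).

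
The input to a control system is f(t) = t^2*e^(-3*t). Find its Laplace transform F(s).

L{e^(-3t)} = 1/(s + 3).
Then apply L{t^2·g(t)} = (-1)^2 d^2/ds^2[G(s)] with G(s) = 1/(s + 3):
differentiating 2 times and applying the sign gives 2/(s + 3)^3.

F(s) = 2/(s + 3)^3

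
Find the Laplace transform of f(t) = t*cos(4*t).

(s - 4)*(s + 4)/(s^2 + 16)^2

L{cos(4t)} = s/(s^2 + 16).
Then apply L{t·g(t)} = -d/ds[H(s)] with H(s) = s/(s^2 + 16):
differentiating 1 time and applying the sign gives (s - 4)*(s + 4)/(s^2 + 16)^2.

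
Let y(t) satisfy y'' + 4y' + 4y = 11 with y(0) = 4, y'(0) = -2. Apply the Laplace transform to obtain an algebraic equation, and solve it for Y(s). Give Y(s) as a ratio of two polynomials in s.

Y(s) = (4*s^2 + 14*s + 11)/(s^3 + 4*s^2 + 4*s)

Transform both sides with L{·}.
The derivative rules (L{y''} = s^2 Y - s·y(0) - y'(0) and L{y'} = sY - y(0), with y(0) = 4, y'(0) = -2) turn the left side into (s^2 + 4*s + 4)Y - (4*s + 14).
The right side is L{11} = 11/s.
So (s^2 + 4*s + 4)Y = 11/s + (4*s + 14).
Divide through and combine into a single rational function.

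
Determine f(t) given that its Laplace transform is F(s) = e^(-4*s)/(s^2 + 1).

f(t) = Heaviside(t - 4)*(sin(t - 4))

The factor e^(-4s) signals a time shift by c = 4 (second shifting theorem).
L{sin(t)} = 1/(s^2 + 1), so L^-1{1/(s^2 + 1)} = sin(t).
Hence the inverse is u(t - 4) times that function evaluated at t - 4.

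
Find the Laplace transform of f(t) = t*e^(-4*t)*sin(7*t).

14*(s + 4)/(s^2 + 8*s + 65)^2

L{sin(7t)} = 7/(s^2 + 49).
Multiplying by e^(-4t) shifts s → s + 4, so L{e^(-4*t)*sin(7*t)} = 7/((s + 4)^2 + 49).
Then apply L{t·g(t)} = -d/ds[G(s)] with G(s) = 7/((s + 4)^2 + 49):
differentiating 1 time and applying the sign gives 14*(s + 4)/(s^2 + 8*s + 65)^2.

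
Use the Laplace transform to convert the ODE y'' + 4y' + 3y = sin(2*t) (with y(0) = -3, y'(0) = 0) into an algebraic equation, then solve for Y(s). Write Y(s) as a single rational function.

Apply the Laplace transform to the equation.
Using L{y''} = s^2 Y - s·y(0) - y'(0) and L{y'} = sY - y(0), with y(0) = -3, y'(0) = 0, the left side becomes (s^2 + 4*s + 3)Y - (-3*s - 12).
The right side is L{sin(2*t)} = 2/(s^2 + 4).
So (s^2 + 4*s + 3)Y = 2/(s^2 + 4) + (-3*s - 12).
Solve for Y(s) and write it as one ratio of polynomials.

Y(s) = (-3*s^3 - 12*s^2 - 12*s - 46)/(s^4 + 4*s^3 + 7*s^2 + 16*s + 12)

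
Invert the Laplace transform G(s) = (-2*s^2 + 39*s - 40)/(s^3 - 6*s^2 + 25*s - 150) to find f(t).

f(t) = 2*exp(6*t) + 3*sin(5*t) - 4*cos(5*t)

Factor the denominator: s^3 - 6*s^2 + 25*s - 150 = (s - 6)*(s^2 + 25).
Partial fraction decomposition gives [2/(s - 6)] + [-4*s/(s^2 + 25)] + [15/(s^2 + 25)].
Invert each term: 2/(s - 6) ↔ 2e^(6t); -4·s/(s^2 + 25) ↔ -4cos(5t); 3·5/(s^2 + 25) ↔ 3sin(5t).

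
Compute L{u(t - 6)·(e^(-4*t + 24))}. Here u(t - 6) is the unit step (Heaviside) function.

By the second shifting theorem, L{u(t - c)·g(t - c)} = e^(-cs)·H(s) with c = 6 and H(s) = L{g(t)}.
L{e^(-4t)} = 1/(s + 4).

exp(-6*s)/(s + 4)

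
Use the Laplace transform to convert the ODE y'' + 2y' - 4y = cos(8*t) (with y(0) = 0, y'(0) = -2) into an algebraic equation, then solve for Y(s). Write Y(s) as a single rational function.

Y(s) = (-2*s^2 + s - 128)/(s^4 + 2*s^3 + 60*s^2 + 128*s - 256)

Apply the Laplace transform to the equation.
With L{y''} = s^2 Y - s·y(0) - y'(0) and L{y'} = sY - y(0), with y(0) = 0, y'(0) = -2: the LHS transforms to (s^2 + 2*s - 4)Y - (-2).
The right side is L{cos(8*t)} = s/(s^2 + 64).
So (s^2 + 2*s - 4)Y = s/(s^2 + 64) + (-2).
Solve for Y(s) and write it as one ratio of polynomials.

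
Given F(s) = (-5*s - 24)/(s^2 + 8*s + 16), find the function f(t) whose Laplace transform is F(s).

f(t) = -4*t*exp(-4*t) - 5*exp(-4*t)

Factor the denominator: s^2 + 8*s + 16 = (s + 4)^2.
Partial fraction decomposition gives [-5/(s + 4)] + [-4/(s + 4)^2].
Invert each term: -5/(s + 4) ↔ -5e^(-4t); -4/(s + 4)^2 ↔ -4t·e^(-4t).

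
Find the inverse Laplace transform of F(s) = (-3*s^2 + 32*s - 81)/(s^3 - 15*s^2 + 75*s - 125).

2*t^2*exp(5*t) + 2*t*exp(5*t) - 3*exp(5*t)

Factor the denominator: s^3 - 15*s^2 + 75*s - 125 = (s - 5)^3.
Partial fraction decomposition gives [-3/(s - 5)] + [2/(s - 5)^2] + [4/(s - 5)^3].
Invert each term: -3/(s - 5) ↔ -3e^(5t); 2/(s - 5)^2 ↔ 2t·e^(5t); 4/(s - 5)^3 ↔ (2)t^2·e^(5t).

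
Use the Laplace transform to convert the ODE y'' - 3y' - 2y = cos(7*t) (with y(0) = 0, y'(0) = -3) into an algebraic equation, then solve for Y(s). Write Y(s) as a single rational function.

Y(s) = (-3*s^2 + s - 147)/(s^4 - 3*s^3 + 47*s^2 - 147*s - 98)

Transform both sides with L{·}.
With L{y''} = s^2 Y - s·y(0) - y'(0) and L{y'} = sY - y(0), with y(0) = 0, y'(0) = -3: the LHS transforms to (s^2 - 3*s - 2)Y - (-3).
The right side is L{cos(7*t)} = s/(s^2 + 49).
So (s^2 - 3*s - 2)Y = s/(s^2 + 49) + (-3).
Solve for Y(s) and write it as one ratio of polynomials.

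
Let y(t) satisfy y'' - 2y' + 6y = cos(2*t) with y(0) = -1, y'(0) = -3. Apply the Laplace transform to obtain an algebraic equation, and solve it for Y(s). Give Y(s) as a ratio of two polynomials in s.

Y(s) = (-s^3 - s^2 - 3*s - 4)/(s^4 - 2*s^3 + 10*s^2 - 8*s + 24)

Laplace-transform each side.
The derivative rules (L{y''} = s^2 Y - s·y(0) - y'(0) and L{y'} = sY - y(0), with y(0) = -1, y'(0) = -3) turn the left side into (s^2 - 2*s + 6)Y - (-s - 1).
The right side is L{cos(2*t)} = s/(s^2 + 4).
So (s^2 - 2*s + 6)Y = s/(s^2 + 4) + (-s - 1).
Isolate Y and clear denominators.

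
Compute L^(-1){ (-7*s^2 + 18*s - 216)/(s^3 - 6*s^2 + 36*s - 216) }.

-5*exp(6*t) + sin(6*t) - 2*cos(6*t)

Factor the denominator: s^3 - 6*s^2 + 36*s - 216 = (s - 6)*(s^2 + 36).
Partial fraction decomposition gives [-5/(s - 6)] + [-2*s/(s^2 + 36)] + [6/(s^2 + 36)].
Invert each term: -5/(s - 6) ↔ -5e^(6t); -2·s/(s^2 + 36) ↔ -2cos(6t); 1·6/(s^2 + 36) ↔ sin(6t).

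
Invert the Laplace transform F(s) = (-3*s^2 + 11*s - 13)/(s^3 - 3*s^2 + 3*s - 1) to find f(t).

f(t) = -5*t^2*exp(t)/2 + 5*t*exp(t) - 3*exp(t)

Factor the denominator: s^3 - 3*s^2 + 3*s - 1 = (s - 1)^3.
Partial fraction decomposition gives [-3/(s - 1)] + [5/(s - 1)^2] + [-5/(s - 1)^3].
Invert each term: -3/(s - 1) ↔ -3e^(t); 5/(s - 1)^2 ↔ 5t·e^(t); -5/(s - 1)^3 ↔ (-5/2)t^2·e^(t).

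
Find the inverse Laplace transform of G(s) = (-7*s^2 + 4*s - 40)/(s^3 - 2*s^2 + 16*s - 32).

Factor the denominator: s^3 - 2*s^2 + 16*s - 32 = (s - 2)*(s^2 + 16).
Partial fraction decomposition gives [-3/(s - 2)] + [-4*s/(s^2 + 16)] + [-4/(s^2 + 16)].
Invert each term: -3/(s - 2) ↔ -3e^(2t); -4·s/(s^2 + 16) ↔ -4cos(4t); -1·4/(s^2 + 16) ↔ -sin(4t).

-3*exp(2*t) - sin(4*t) - 4*cos(4*t)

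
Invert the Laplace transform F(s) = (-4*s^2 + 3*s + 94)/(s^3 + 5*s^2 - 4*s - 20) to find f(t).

f(t) = 3*exp(2*t) - 6*exp(-2*t) - exp(-5*t)

Factor the denominator: s^3 + 5*s^2 - 4*s - 20 = (s - 2)*(s + 2)*(s + 5).
Partial fraction decomposition gives [-6/(s + 2)] + [3/(s - 2)] + [-1/(s + 5)].
Invert each term: -6/(s + 2) ↔ -6e^(-2t); 3/(s - 2) ↔ 3e^(2t); -1/(s + 5) ↔ -e^(-5t).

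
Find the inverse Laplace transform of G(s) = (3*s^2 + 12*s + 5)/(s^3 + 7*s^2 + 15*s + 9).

Factor the denominator: s^3 + 7*s^2 + 15*s + 9 = (s + 1)*(s + 3)^2.
Partial fraction decomposition gives [4/(s + 3)] + [2/(s + 3)^2] + [-1/(s + 1)].
Invert each term: 4/(s + 3) ↔ 4e^(-3t); 2/(s + 3)^2 ↔ 2t·e^(-3t); -1/(s + 1) ↔ -e^(-t).

2*t*exp(-3*t) - exp(-t) + 4*exp(-3*t)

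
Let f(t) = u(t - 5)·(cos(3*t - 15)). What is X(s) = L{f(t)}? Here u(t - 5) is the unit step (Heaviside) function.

X(s) = s*exp(-5*s)/(s^2 + 9)

By the second shifting theorem, L{u(t - c)·g(t - c)} = e^(-cs)·G(s) with c = 5 and G(s) = L{g(t)}.
L{cos(3t)} = s/(s^2 + 9).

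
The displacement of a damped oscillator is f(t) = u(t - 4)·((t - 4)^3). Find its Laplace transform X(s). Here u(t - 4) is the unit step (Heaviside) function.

By the second shifting theorem, L{u(t - c)·g(t - c)} = e^(-cs)·G(s) with c = 4 and G(s) = L{g(t)}.
L{t^3} = 3!/s^4 = 6/s^4.

X(s) = 6*exp(-4*s)/s^4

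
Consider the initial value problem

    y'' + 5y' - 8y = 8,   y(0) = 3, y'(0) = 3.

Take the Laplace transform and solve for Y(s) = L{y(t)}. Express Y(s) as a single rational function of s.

Apply the Laplace transform to the equation.
With L{y''} = s^2 Y - s·y(0) - y'(0) and L{y'} = sY - y(0), with y(0) = 3, y'(0) = 3: the LHS transforms to (s^2 + 5*s - 8)Y - (3*s + 18).
The right side is L{8} = 8/s.
So (s^2 + 5*s - 8)Y = 8/s + (3*s + 18).
Divide through and combine into a single rational function.

Y(s) = (3*s^2 + 18*s + 8)/(s^3 + 5*s^2 - 8*s)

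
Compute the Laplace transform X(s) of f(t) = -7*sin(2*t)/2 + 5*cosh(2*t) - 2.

The transform is linear, so treat each term independently.
L{-2} = -2/s; (5)·[L{cosh(2t)} = s/(s^2 - 4)]; (-7/2)·[L{sin(2t)} = 2/(s^2 + 4)].

X(s) = 5*s/(s^2 - 4) - 7/(s^2 + 4) - 2/s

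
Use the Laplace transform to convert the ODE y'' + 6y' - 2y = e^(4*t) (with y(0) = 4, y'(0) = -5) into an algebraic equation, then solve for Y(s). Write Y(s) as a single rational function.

Apply the Laplace transform to the equation.
The derivative rules (L{y''} = s^2 Y - s·y(0) - y'(0) and L{y'} = sY - y(0), with y(0) = 4, y'(0) = -5) turn the left side into (s^2 + 6*s - 2)Y - (4*s + 19).
The right side is L{e^(4*t)} = 1/(s - 4).
So (s^2 + 6*s - 2)Y = 1/(s - 4) + (4*s + 19).
Isolate Y and clear denominators.

Y(s) = (4*s^2 + 3*s - 75)/(s^3 + 2*s^2 - 26*s + 8)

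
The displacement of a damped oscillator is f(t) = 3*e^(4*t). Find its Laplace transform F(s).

L{3} = 3/s.
By the first shifting theorem, multiplying by e^(4t) replaces s with s - 4.

F(s) = 3/(s - 4)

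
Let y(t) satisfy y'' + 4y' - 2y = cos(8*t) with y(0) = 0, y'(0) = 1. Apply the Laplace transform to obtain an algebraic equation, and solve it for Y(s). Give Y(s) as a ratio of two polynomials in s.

Y(s) = (s^2 + s + 64)/(s^4 + 4*s^3 + 62*s^2 + 256*s - 128)

Transform both sides with L{·}.
With L{y''} = s^2 Y - s·y(0) - y'(0) and L{y'} = sY - y(0), with y(0) = 0, y'(0) = 1: the LHS transforms to (s^2 + 4*s - 2)Y - (1).
The right side is L{cos(8*t)} = s/(s^2 + 64).
So (s^2 + 4*s - 2)Y = s/(s^2 + 64) + (1).
Solve for Y(s) and write it as one ratio of polynomials.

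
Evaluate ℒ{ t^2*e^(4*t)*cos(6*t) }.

2*(s - 4)*(s^2 - 8*s - 92)/(s^2 - 8*s + 52)^3

L{cos(6t)} = s/(s^2 + 36).
Multiplying by e^(4t) shifts s → s - 4, so L{e^(4*t)*cos(6*t)} = (s - 4)/((s - 4)^2 + 36).
Then apply L{t^2·g(t)} = (-1)^2 d^2/ds^2[G(s)] with G(s) = (s - 4)/((s - 4)^2 + 36):
differentiating 2 times and applying the sign gives 2*(s - 4)*(s^2 - 8*s - 92)/(s^2 - 8*s + 52)^3.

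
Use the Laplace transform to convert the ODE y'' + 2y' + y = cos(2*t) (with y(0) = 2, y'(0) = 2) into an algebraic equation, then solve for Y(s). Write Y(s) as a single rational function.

Y(s) = (2*s^3 + 6*s^2 + 9*s + 24)/(s^4 + 2*s^3 + 5*s^2 + 8*s + 4)

Laplace-transform each side.
The derivative rules (L{y''} = s^2 Y - s·y(0) - y'(0) and L{y'} = sY - y(0), with y(0) = 2, y'(0) = 2) turn the left side into (s^2 + 2*s + 1)Y - (2*s + 6).
The right side is L{cos(2*t)} = s/(s^2 + 4).
So (s^2 + 2*s + 1)Y = s/(s^2 + 4) + (2*s + 6).
Divide through and combine into a single rational function.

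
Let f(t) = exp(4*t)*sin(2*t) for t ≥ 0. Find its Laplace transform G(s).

G(s) = 2/((s - 4)^2 + 4)

L{sin(2t)} = 2/(s^2 + 4).
By the first shifting theorem, multiplying by e^(4t) replaces s with s - 4.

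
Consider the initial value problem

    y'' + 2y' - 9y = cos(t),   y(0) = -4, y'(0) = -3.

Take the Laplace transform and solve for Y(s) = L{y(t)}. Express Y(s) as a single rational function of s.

Y(s) = (-4*s^3 - 11*s^2 - 3*s - 11)/(s^4 + 2*s^3 - 8*s^2 + 2*s - 9)

Laplace-transform each side.
With L{y''} = s^2 Y - s·y(0) - y'(0) and L{y'} = sY - y(0), with y(0) = -4, y'(0) = -3: the LHS transforms to (s^2 + 2*s - 9)Y - (-4*s - 11).
The right side is L{cos(t)} = s/(s^2 + 1).
So (s^2 + 2*s - 9)Y = s/(s^2 + 1) + (-4*s - 11).
Isolate Y and clear denominators.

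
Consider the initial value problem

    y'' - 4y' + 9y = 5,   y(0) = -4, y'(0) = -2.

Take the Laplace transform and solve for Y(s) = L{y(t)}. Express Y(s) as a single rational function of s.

Y(s) = (-4*s^2 + 14*s + 5)/(s^3 - 4*s^2 + 9*s)

Take the Laplace transform of both sides.
Using L{y''} = s^2 Y - s·y(0) - y'(0) and L{y'} = sY - y(0), with y(0) = -4, y'(0) = -2, the left side becomes (s^2 - 4*s + 9)Y - (-4*s + 14).
The right side is L{5} = 5/s.
So (s^2 - 4*s + 9)Y = 5/s + (-4*s + 14).
Solve for Y(s) and write it as one ratio of polynomials.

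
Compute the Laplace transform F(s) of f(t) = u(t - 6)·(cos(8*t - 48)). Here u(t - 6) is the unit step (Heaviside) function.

F(s) = s*exp(-6*s)/(s^2 + 64)

By the second shifting theorem, L{u(t - c)·g(t - c)} = e^(-cs)·G(s) with c = 6 and G(s) = L{g(t)}.
L{cos(8t)} = s/(s^2 + 64).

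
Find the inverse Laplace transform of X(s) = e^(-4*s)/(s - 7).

Heaviside(t - 4)*(exp(7*t - 28))

The factor e^(-4s) signals a time shift by c = 4 (second shifting theorem).
L{e^(7t)} = 1/(s - 7), so L^-1{1/(s - 7)} = e^(7*t).
Hence the inverse is u(t - 4) times that function evaluated at t - 4.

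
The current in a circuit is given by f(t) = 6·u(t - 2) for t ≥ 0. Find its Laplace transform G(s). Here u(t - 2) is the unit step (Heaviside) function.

G(s) = 6*exp(-2*s)/s

By the second shifting theorem, L{u(t - c)·g(t - c)} = e^(-cs)·H(s) with c = 2 and H(s) = L{g(t)}.
L{6} = 6/s.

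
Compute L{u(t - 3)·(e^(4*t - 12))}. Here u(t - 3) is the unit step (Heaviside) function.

exp(-3*s)/(s - 4)

By the second shifting theorem, L{u(t - c)·g(t - c)} = e^(-cs)·H(s) with c = 3 and H(s) = L{g(t)}.
L{e^(4t)} = 1/(s - 4).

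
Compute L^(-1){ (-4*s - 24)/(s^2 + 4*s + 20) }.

Complete the square in the denominator: s^2 + 4*s + 20 = (s + 2)^2 + 4^2.
Split the numerator to match: -4*s - 24 = -4·(s + 2) - 4·4.
Invert each term: -4·(s + 2)/((s + 2)^2 + 16) ↔ -4e^(-2t)cos(4t); -4·4/((s + 2)^2 + 16) ↔ -4e^(-2t)sin(4t).

-4*exp(-2*t)*sin(4*t) - 4*exp(-2*t)*cos(4*t)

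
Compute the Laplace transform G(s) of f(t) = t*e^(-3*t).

G(s) = (s + 3)^(-2)

L{e^(-3t)} = 1/(s + 3).
Then apply L{t·g(t)} = -d/ds[H(s)] with H(s) = 1/(s + 3):
differentiating 1 time and applying the sign gives (s + 3)^(-2).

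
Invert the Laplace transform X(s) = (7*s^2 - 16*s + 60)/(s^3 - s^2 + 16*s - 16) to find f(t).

f(t) = 3*exp(t) - 3*sin(4*t) + 4*cos(4*t)

Factor the denominator: s^3 - s^2 + 16*s - 16 = (s - 1)*(s^2 + 16).
Partial fraction decomposition gives [3/(s - 1)] + [4*s/(s^2 + 16)] + [-12/(s^2 + 16)].
Invert each term: 3/(s - 1) ↔ 3e^(t); 4·s/(s^2 + 16) ↔ 4cos(4t); -3·4/(s^2 + 16) ↔ -3sin(4t).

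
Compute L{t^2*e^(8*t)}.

2/(s - 8)^3

L{e^(8t)} = 1/(s - 8).
Then apply L{t^2·g(t)} = (-1)^2 d^2/ds^2[G(s)] with G(s) = 1/(s - 8):
differentiating 2 times and applying the sign gives 2/(s - 8)^3.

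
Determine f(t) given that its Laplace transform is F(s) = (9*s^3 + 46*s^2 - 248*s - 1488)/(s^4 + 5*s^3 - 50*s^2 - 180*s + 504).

Factor the denominator: s^4 + 5*s^3 - 50*s^2 - 180*s + 504 = (s - 6)*(s - 2)*(s + 6)*(s + 7).
Partial fraction decomposition gives [1/(s - 6)] + [-3/(s + 6)] + [5/(s + 7)] + [6/(s - 2)].
Invert each term: 1/(s - 6) ↔ e^(6t); -3/(s + 6) ↔ -3e^(-6t); 5/(s + 7) ↔ 5e^(-7t); 6/(s - 2) ↔ 6e^(2t).

f(t) = exp(6*t) + 6*exp(2*t) - 3*exp(-6*t) + 5*exp(-7*t)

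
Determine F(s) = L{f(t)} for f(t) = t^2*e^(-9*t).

L{e^(-9t)} = 1/(s + 9).
Then apply L{t^2·g(t)} = (-1)^2 d^2/ds^2[G(s)] with G(s) = 1/(s + 9):
differentiating 2 times and applying the sign gives 2/(s + 9)^3.

F(s) = 2/(s + 9)^3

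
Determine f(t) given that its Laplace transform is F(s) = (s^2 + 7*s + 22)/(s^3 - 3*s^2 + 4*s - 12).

f(t) = 4*exp(3*t) - sin(2*t) - 3*cos(2*t)

Factor the denominator: s^3 - 3*s^2 + 4*s - 12 = (s - 3)*(s^2 + 4).
Partial fraction decomposition gives [4/(s - 3)] + [-3*s/(s^2 + 4)] + [-2/(s^2 + 4)].
Invert each term: 4/(s - 3) ↔ 4e^(3t); -3·s/(s^2 + 4) ↔ -3cos(2t); -1·2/(s^2 + 4) ↔ -sin(2t).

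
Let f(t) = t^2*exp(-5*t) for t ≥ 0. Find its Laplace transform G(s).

G(s) = 2/(s + 5)^3

L{e^(-5t)} = 1/(s + 5).
Then apply L{t^2·g(t)} = (-1)^2 d^2/ds^2[H(s)] with H(s) = 1/(s + 5):
differentiating 2 times and applying the sign gives 2/(s + 5)^3.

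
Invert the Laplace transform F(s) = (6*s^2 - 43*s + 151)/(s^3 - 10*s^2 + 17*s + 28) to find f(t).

f(t) = 6*exp(7*t) - 5*exp(4*t) + 5*exp(-t)

Factor the denominator: s^3 - 10*s^2 + 17*s + 28 = (s - 7)*(s - 4)*(s + 1).
Partial fraction decomposition gives [5/(s + 1)] + [6/(s - 7)] + [-5/(s - 4)].
Invert each term: 5/(s + 1) ↔ 5e^(-t); 6/(s - 7) ↔ 6e^(7t); -5/(s - 4) ↔ -5e^(4t).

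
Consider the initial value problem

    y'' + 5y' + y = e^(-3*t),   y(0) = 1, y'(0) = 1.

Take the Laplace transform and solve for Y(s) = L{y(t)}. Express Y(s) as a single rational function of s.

Y(s) = (s^2 + 9*s + 19)/(s^3 + 8*s^2 + 16*s + 3)

Apply the Laplace transform to the equation.
With L{y''} = s^2 Y - s·y(0) - y'(0) and L{y'} = sY - y(0), with y(0) = 1, y'(0) = 1: the LHS transforms to (s^2 + 5*s + 1)Y - (s + 6).
The right side is L{e^(-3*t)} = 1/(s + 3).
So (s^2 + 5*s + 1)Y = 1/(s + 3) + (s + 6).
Divide through and combine into a single rational function.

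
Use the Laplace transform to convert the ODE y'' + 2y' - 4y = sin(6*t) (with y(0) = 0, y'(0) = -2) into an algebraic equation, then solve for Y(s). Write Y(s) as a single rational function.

Y(s) = (-2*s^2 - 66)/(s^4 + 2*s^3 + 32*s^2 + 72*s - 144)

Transform both sides with L{·}.
Using L{y''} = s^2 Y - s·y(0) - y'(0) and L{y'} = sY - y(0), with y(0) = 0, y'(0) = -2, the left side becomes (s^2 + 2*s - 4)Y - (-2).
The right side is L{sin(6*t)} = 6/(s^2 + 36).
So (s^2 + 2*s - 4)Y = 6/(s^2 + 36) + (-2).
Solve for Y(s) and write it as one ratio of polynomials.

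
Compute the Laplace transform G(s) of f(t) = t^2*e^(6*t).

L{e^(6t)} = 1/(s - 6).
Then apply L{t^2·g(t)} = (-1)^2 d^2/ds^2[H(s)] with H(s) = 1/(s - 6):
differentiating 2 times and applying the sign gives 2/(s - 6)^3.

G(s) = 2/(s - 6)^3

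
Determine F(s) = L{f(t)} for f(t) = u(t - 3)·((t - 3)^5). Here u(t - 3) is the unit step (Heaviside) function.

By the second shifting theorem, L{u(t - c)·g(t - c)} = e^(-cs)·G(s) with c = 3 and G(s) = L{g(t)}.
L{t^5} = 5!/s^6 = 120/s^6.

F(s) = 120*exp(-3*s)/s^6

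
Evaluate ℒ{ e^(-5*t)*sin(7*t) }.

7/((s + 5)^2 + 49)

L{sin(7t)} = 7/(s^2 + 49).
By the first shifting theorem, multiplying by e^(-5t) replaces s with s + 5.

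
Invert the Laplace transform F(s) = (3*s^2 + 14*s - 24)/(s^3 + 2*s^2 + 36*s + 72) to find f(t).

Factor the denominator: s^3 + 2*s^2 + 36*s + 72 = (s + 2)*(s^2 + 36).
Partial fraction decomposition gives [-1/(s + 2)] + [4*s/(s^2 + 36)] + [6/(s^2 + 36)].
Invert each term: -1/(s + 2) ↔ -e^(-2t); 4·s/(s^2 + 36) ↔ 4cos(6t); 1·6/(s^2 + 36) ↔ sin(6t).

f(t) = sin(6*t) + 4*cos(6*t) - exp(-2*t)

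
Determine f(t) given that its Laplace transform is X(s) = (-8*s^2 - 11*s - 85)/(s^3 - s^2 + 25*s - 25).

Factor the denominator: s^3 - s^2 + 25*s - 25 = (s - 1)*(s^2 + 25).
Partial fraction decomposition gives [-4/(s - 1)] + [-4*s/(s^2 + 25)] + [-15/(s^2 + 25)].
Invert each term: -4/(s - 1) ↔ -4e^(t); -4·s/(s^2 + 25) ↔ -4cos(5t); -3·5/(s^2 + 25) ↔ -3sin(5t).

f(t) = -4*exp(t) - 3*sin(5*t) - 4*cos(5*t)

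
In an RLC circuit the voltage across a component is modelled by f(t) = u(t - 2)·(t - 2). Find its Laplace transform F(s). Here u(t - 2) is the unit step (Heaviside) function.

By the second shifting theorem, L{u(t - c)·g(t - c)} = e^(-cs)·G(s) with c = 2 and G(s) = L{g(t)}.
L{t} = 1!/s^2 = 1/s^2.

F(s) = exp(-2*s)/s^2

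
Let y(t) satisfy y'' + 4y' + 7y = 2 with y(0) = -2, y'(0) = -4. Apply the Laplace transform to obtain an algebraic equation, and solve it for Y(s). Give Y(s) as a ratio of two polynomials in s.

Y(s) = (-2*s^2 - 12*s + 2)/(s^3 + 4*s^2 + 7*s)

Transform both sides with L{·}.
With L{y''} = s^2 Y - s·y(0) - y'(0) and L{y'} = sY - y(0), with y(0) = -2, y'(0) = -4: the LHS transforms to (s^2 + 4*s + 7)Y - (-2*s - 12).
The right side is L{2} = 2/s.
So (s^2 + 4*s + 7)Y = 2/s + (-2*s - 12).
Solve for Y(s) and write it as one ratio of polynomials.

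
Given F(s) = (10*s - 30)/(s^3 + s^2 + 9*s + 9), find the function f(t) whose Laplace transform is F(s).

f(t) = 2*sin(3*t) + 4*cos(3*t) - 4*exp(-t)

Factor the denominator: s^3 + s^2 + 9*s + 9 = (s + 1)*(s^2 + 9).
Partial fraction decomposition gives [-4/(s + 1)] + [4*s/(s^2 + 9)] + [6/(s^2 + 9)].
Invert each term: -4/(s + 1) ↔ -4e^(-t); 4·s/(s^2 + 9) ↔ 4cos(3t); 2·3/(s^2 + 9) ↔ 2sin(3t).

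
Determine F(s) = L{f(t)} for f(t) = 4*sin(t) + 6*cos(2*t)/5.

Apply the Laplace transform termwise.
(4)·[L{sin(t)} = 1/(s^2 + 1)]; (6/5)·[L{cos(2t)} = s/(s^2 + 4)].

F(s) = 6*s/(5*(s^2 + 4)) + 4/(s^2 + 1)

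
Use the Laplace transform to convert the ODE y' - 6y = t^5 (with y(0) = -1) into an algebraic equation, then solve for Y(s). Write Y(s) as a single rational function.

Apply the Laplace transform to the equation.
With L{y'} = sY - y(0) = sY - (-1): the LHS transforms to (s - 6)Y - (-1).
The right side is L{t^5} = 120/s^6.
So (s - 6)Y = 120/s^6 + (-1).
Divide through and combine into a single rational function.

Y(s) = (-s^6 + 120)/(s^7 - 6*s^6)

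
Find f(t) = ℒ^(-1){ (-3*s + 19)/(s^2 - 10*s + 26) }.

f(t) = 4*exp(5*t)*sin(t) - 3*exp(5*t)*cos(t)

Complete the square in the denominator: s^2 - 10*s + 26 = (s - 5)^2 + 1^2.
Split the numerator to match: -3*s + 19 = -3·(s - 5) + 4·1.
Invert each term: -3·(s - 5)/((s - 5)^2 + 1) ↔ -3e^(5t)cos(t); 4·1/((s - 5)^2 + 1) ↔ 4e^(5t)sin(t).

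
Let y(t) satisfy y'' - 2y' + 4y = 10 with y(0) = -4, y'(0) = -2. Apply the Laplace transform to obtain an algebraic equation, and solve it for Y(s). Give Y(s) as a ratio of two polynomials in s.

Take the Laplace transform of both sides.
The derivative rules (L{y''} = s^2 Y - s·y(0) - y'(0) and L{y'} = sY - y(0), with y(0) = -4, y'(0) = -2) turn the left side into (s^2 - 2*s + 4)Y - (-4*s + 6).
The right side is L{10} = 10/s.
So (s^2 - 2*s + 4)Y = 10/s + (-4*s + 6).
Divide through and combine into a single rational function.

Y(s) = (-4*s^2 + 6*s + 10)/(s^3 - 2*s^2 + 4*s)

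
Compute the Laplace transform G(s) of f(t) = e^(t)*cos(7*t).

G(s) = (s - 1)/((s - 1)^2 + 49)

L{cos(7t)} = s/(s^2 + 49).
By the first shifting theorem, multiplying by e^(t) replaces s with s - 1.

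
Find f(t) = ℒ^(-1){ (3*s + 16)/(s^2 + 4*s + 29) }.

f(t) = 2*exp(-2*t)*sin(5*t) + 3*exp(-2*t)*cos(5*t)

Complete the square in the denominator: s^2 + 4*s + 29 = (s + 2)^2 + 5^2.
Split the numerator to match: 3*s + 16 = 3·(s + 2) + 2·5.
Invert each term: 3·(s + 2)/((s + 2)^2 + 25) ↔ 3e^(-2t)cos(5t); 2·5/((s + 2)^2 + 25) ↔ 2e^(-2t)sin(5t).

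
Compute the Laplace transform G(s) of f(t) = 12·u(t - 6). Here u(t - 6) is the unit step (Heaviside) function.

By the second shifting theorem, L{u(t - c)·g(t - c)} = e^(-cs)·H(s) with c = 6 and H(s) = L{g(t)}.
L{12} = 12/s.

G(s) = 12*exp(-6*s)/s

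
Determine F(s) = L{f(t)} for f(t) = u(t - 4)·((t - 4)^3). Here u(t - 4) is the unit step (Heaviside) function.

F(s) = 6*exp(-4*s)/s^4

By the second shifting theorem, L{u(t - c)·g(t - c)} = e^(-cs)·G(s) with c = 4 and G(s) = L{g(t)}.
L{t^3} = 3!/s^4 = 6/s^4.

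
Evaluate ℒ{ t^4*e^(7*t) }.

L{t^4} = 4!/s^5 = 24/s^5.
By the first shifting theorem, multiplying by e^(7t) replaces s with s - 7.

24/(s - 7)^5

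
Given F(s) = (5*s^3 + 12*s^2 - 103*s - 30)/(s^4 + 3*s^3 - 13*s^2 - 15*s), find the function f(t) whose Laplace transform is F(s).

Factor the denominator: s^4 + 3*s^3 - 13*s^2 - 15*s = s*(s - 3)*(s + 1)*(s + 5).
Partial fraction decomposition gives [-1/(s + 5)] + [2/s] + [5/(s + 1)] + [-1/(s - 3)].
Invert each term: -1/(s + 5) ↔ -e^(-5t); 2/(s - 0) ↔ 2e^(0t); 5/(s + 1) ↔ 5e^(-t); -1/(s - 3) ↔ -e^(3t).

f(t) = -exp(3*t) + 2 + 5*exp(-t) - exp(-5*t)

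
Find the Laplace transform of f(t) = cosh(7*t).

L{cosh(7t)} = s/(s^2 - 49).

s/(s^2 - 49)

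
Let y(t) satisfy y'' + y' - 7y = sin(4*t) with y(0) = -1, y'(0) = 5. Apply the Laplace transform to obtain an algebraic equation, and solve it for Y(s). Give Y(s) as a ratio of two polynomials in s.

Apply the Laplace transform to the equation.
With L{y''} = s^2 Y - s·y(0) - y'(0) and L{y'} = sY - y(0), with y(0) = -1, y'(0) = 5: the LHS transforms to (s^2 + s - 7)Y - (-s + 4).
The right side is L{sin(4*t)} = 4/(s^2 + 16).
So (s^2 + s - 7)Y = 4/(s^2 + 16) + (-s + 4).
Isolate Y and clear denominators.

Y(s) = (-s^3 + 4*s^2 - 16*s + 68)/(s^4 + s^3 + 9*s^2 + 16*s - 112)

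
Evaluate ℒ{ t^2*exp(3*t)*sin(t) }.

L{sin(t)} = 1/(s^2 + 1).
Multiplying by e^(3t) shifts s → s - 3, so L{exp(3*t)*sin(t)} = 1/((s - 3)^2 + 1).
Then apply L{t^2·g(t)} = (-1)^2 d^2/ds^2[G(s)] with G(s) = 1/((s - 3)^2 + 1):
differentiating 2 times and applying the sign gives 2*(3*s^2 - 18*s + 26)/(s^2 - 6*s + 10)^3.

2*(3*s^2 - 18*s + 26)/(s^2 - 6*s + 10)^3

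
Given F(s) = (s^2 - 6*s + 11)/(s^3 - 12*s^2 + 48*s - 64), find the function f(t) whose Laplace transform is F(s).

Factor the denominator: s^3 - 12*s^2 + 48*s - 64 = (s - 4)^3.
Partial fraction decomposition gives [1/(s - 4)] + [2/(s - 4)^2] + [3/(s - 4)^3].
Invert each term: 1/(s - 4) ↔ e^(4t); 2/(s - 4)^2 ↔ 2t·e^(4t); 3/(s - 4)^3 ↔ (3/2)t^2·e^(4t).

f(t) = 3*t^2*exp(4*t)/2 + 2*t*exp(4*t) + exp(4*t)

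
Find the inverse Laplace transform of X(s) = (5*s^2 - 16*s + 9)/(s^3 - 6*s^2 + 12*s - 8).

-3*t^2*exp(2*t)/2 + 4*t*exp(2*t) + 5*exp(2*t)

Factor the denominator: s^3 - 6*s^2 + 12*s - 8 = (s - 2)^3.
Partial fraction decomposition gives [5/(s - 2)] + [4/(s - 2)^2] + [-3/(s - 2)^3].
Invert each term: 5/(s - 2) ↔ 5e^(2t); 4/(s - 2)^2 ↔ 4t·e^(2t); -3/(s - 2)^3 ↔ (-3/2)t^2·e^(2t).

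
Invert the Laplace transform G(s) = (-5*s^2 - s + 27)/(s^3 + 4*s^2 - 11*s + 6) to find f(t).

Factor the denominator: s^3 + 4*s^2 - 11*s + 6 = (s - 1)^2*(s + 6).
Partial fraction decomposition gives [-2/(s - 1)] + [3/(s - 1)^2] + [-3/(s + 6)].
Invert each term: -2/(s - 1) ↔ -2e^(t); 3/(s - 1)^2 ↔ 3t·e^(t); -3/(s + 6) ↔ -3e^(-6t).

f(t) = 3*t*exp(t) - 2*exp(t) - 3*exp(-6*t)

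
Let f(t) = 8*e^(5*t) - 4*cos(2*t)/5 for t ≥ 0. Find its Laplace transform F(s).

The transform is linear, so treat each term independently.
(8)·[L{e^(5t)} = 1/(s - 5)]; (-4/5)·[L{cos(2t)} = s/(s^2 + 4)].

F(s) = -4*s/(5*(s^2 + 4)) + 8/(s - 5)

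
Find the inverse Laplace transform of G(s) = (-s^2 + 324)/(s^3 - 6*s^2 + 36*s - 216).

Factor the denominator: s^3 - 6*s^2 + 36*s - 216 = (s - 6)*(s^2 + 36).
Partial fraction decomposition gives [4/(s - 6)] + [-5*s/(s^2 + 36)] + [-30/(s^2 + 36)].
Invert each term: 4/(s - 6) ↔ 4e^(6t); -5·s/(s^2 + 36) ↔ -5cos(6t); -5·6/(s^2 + 36) ↔ -5sin(6t).

4*exp(6*t) - 5*sin(6*t) - 5*cos(6*t)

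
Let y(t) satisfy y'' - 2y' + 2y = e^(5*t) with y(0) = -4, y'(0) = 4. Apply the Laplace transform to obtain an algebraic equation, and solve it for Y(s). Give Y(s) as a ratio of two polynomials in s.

Transform both sides with L{·}.
With L{y''} = s^2 Y - s·y(0) - y'(0) and L{y'} = sY - y(0), with y(0) = -4, y'(0) = 4: the LHS transforms to (s^2 - 2*s + 2)Y - (-4*s + 12).
The right side is L{e^(5*t)} = 1/(s - 5).
So (s^2 - 2*s + 2)Y = 1/(s - 5) + (-4*s + 12).
Solve for Y(s) and write it as one ratio of polynomials.

Y(s) = (-4*s^2 + 32*s - 59)/(s^3 - 7*s^2 + 12*s - 10)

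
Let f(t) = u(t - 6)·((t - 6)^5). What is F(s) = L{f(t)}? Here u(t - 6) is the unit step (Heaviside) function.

By the second shifting theorem, L{u(t - c)·g(t - c)} = e^(-cs)·G(s) with c = 6 and G(s) = L{g(t)}.
L{t^5} = 5!/s^6 = 120/s^6.

F(s) = 120*exp(-6*s)/s^6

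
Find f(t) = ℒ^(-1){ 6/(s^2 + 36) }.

Since L{sin(6t)} = 6/(s^2 + 36), the inverse is sin(6*t).

f(t) = sin(6*t)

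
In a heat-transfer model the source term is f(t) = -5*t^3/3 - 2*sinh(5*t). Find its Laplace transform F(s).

Apply the Laplace transform termwise.
(-5/3)·[L{t^3} = 3!/s^4 = 6/s^4]; (-2)·[L{sinh(5t)} = 5/(s^2 - 25)].

F(s) = -10/(s^2 - 25) - 10/s^4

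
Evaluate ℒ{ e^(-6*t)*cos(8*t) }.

(s + 6)/((s + 6)^2 + 64)

L{cos(8t)} = s/(s^2 + 64).
By the first shifting theorem, multiplying by e^(-6t) replaces s with s + 6.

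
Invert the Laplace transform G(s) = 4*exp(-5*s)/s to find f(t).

The factor e^(-5s) signals a time shift by c = 5 (second shifting theorem).
L{4} = 4/s, so L^-1{4/s} = 4.
Hence the inverse is u(t - 5) times that function evaluated at t - 5.

f(t) = Heaviside(t - 5)*(4)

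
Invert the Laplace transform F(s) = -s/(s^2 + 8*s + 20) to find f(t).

Complete the square in the denominator: s^2 + 8*s + 20 = (s + 4)^2 + 2^2.
Split the numerator to match: -s = -1·(s + 4) + 2·2.
Invert each term: -1·(s + 4)/((s + 4)^2 + 4) ↔ -e^(-4t)cos(2t); 2·2/((s + 4)^2 + 4) ↔ 2e^(-4t)sin(2t).

f(t) = 2*exp(-4*t)*sin(2*t) - exp(-4*t)*cos(2*t)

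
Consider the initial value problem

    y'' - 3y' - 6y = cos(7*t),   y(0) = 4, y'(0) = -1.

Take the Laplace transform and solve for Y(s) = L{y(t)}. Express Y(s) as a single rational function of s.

Apply the Laplace transform to the equation.
With L{y''} = s^2 Y - s·y(0) - y'(0) and L{y'} = sY - y(0), with y(0) = 4, y'(0) = -1: the LHS transforms to (s^2 - 3*s - 6)Y - (4*s - 13).
The right side is L{cos(7*t)} = s/(s^2 + 49).
So (s^2 - 3*s - 6)Y = s/(s^2 + 49) + (4*s - 13).
Divide through and combine into a single rational function.

Y(s) = (4*s^3 - 13*s^2 + 197*s - 637)/(s^4 - 3*s^3 + 43*s^2 - 147*s - 294)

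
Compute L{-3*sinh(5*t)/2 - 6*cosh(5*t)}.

-6*s/(s^2 - 25) - 15/(2*(s^2 - 25))

The transform is linear, so treat each term independently.
(-6)·[L{cosh(5t)} = s/(s^2 - 25)]; (-3/2)·[L{sinh(5t)} = 5/(s^2 - 25)].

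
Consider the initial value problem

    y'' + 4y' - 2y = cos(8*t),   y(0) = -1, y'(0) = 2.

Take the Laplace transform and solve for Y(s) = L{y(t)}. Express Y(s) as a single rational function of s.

Y(s) = (-s^3 - 2*s^2 - 63*s - 128)/(s^4 + 4*s^3 + 62*s^2 + 256*s - 128)

Take the Laplace transform of both sides.
The derivative rules (L{y''} = s^2 Y - s·y(0) - y'(0) and L{y'} = sY - y(0), with y(0) = -1, y'(0) = 2) turn the left side into (s^2 + 4*s - 2)Y - (-s - 2).
The right side is L{cos(8*t)} = s/(s^2 + 64).
So (s^2 + 4*s - 2)Y = s/(s^2 + 64) + (-s - 2).
Divide through and combine into a single rational function.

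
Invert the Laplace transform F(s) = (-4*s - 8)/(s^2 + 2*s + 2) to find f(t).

Complete the square in the denominator: s^2 + 2*s + 2 = (s + 1)^2 + 1^2.
Split the numerator to match: -4*s - 8 = -4·(s + 1) - 4·1.
Invert each term: -4·(s + 1)/((s + 1)^2 + 1) ↔ -4e^(-t)cos(t); -4·1/((s + 1)^2 + 1) ↔ -4e^(-t)sin(t).

f(t) = -4*exp(-t)*sin(t) - 4*exp(-t)*cos(t)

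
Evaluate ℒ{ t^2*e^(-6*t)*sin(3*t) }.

L{sin(3t)} = 3/(s^2 + 9).
Multiplying by e^(-6t) shifts s → s + 6, so L{e^(-6*t)*sin(3*t)} = 3/((s + 6)^2 + 9).
Then apply L{t^2·g(t)} = (-1)^2 d^2/ds^2[H(s)] with H(s) = 3/((s + 6)^2 + 9):
differentiating 2 times and applying the sign gives 18*(s^2 + 12*s + 33)/(s^2 + 12*s + 45)^3.

18*(s^2 + 12*s + 33)/(s^2 + 12*s + 45)^3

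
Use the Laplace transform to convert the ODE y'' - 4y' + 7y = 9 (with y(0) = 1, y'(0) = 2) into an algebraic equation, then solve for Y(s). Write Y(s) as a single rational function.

Y(s) = (s^2 - 2*s + 9)/(s^3 - 4*s^2 + 7*s)

Take the Laplace transform of both sides.
Using L{y''} = s^2 Y - s·y(0) - y'(0) and L{y'} = sY - y(0), with y(0) = 1, y'(0) = 2, the left side becomes (s^2 - 4*s + 7)Y - (s - 2).
The right side is L{9} = 9/s.
So (s^2 - 4*s + 7)Y = 9/s + (s - 2).
Divide through and combine into a single rational function.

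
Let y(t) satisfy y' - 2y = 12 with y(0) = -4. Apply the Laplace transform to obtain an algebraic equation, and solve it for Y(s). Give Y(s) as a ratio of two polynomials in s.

Apply the Laplace transform to the equation.
With L{y'} = sY - y(0) = sY - (-4): the LHS transforms to (s - 2)Y - (-4).
The right side is L{12} = 12/s.
So (s - 2)Y = 12/s + (-4).
Solve for Y(s) and write it as one ratio of polynomials.

Y(s) = (-4*s + 12)/(s^2 - 2*s)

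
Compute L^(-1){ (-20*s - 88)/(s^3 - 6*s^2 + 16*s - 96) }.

Factor the denominator: s^3 - 6*s^2 + 16*s - 96 = (s - 6)*(s^2 + 16).
Partial fraction decomposition gives [-4/(s - 6)] + [4*s/(s^2 + 16)] + [4/(s^2 + 16)].
Invert each term: -4/(s - 6) ↔ -4e^(6t); 4·s/(s^2 + 16) ↔ 4cos(4t); 1·4/(s^2 + 16) ↔ sin(4t).

-4*exp(6*t) + sin(4*t) + 4*cos(4*t)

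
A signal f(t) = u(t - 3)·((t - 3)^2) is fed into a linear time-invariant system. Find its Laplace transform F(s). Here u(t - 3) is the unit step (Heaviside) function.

F(s) = 2*exp(-3*s)/s^3

By the second shifting theorem, L{u(t - c)·g(t - c)} = e^(-cs)·G(s) with c = 3 and G(s) = L{g(t)}.
L{t^2} = 2!/s^3 = 2/s^3.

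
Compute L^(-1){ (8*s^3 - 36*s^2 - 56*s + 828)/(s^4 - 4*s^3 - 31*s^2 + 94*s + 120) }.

Factor the denominator: s^4 - 4*s^3 - 31*s^2 + 94*s + 120 = (s - 6)*(s - 4)*(s + 1)*(s + 5).
Partial fraction decomposition gives [6/(s - 6)] + [-6/(s - 4)] + [6/(s + 1)] + [2/(s + 5)].
Invert each term: 6/(s - 6) ↔ 6e^(6t); -6/(s - 4) ↔ -6e^(4t); 6/(s + 1) ↔ 6e^(-t); 2/(s + 5) ↔ 2e^(-5t).

6*exp(6*t) - 6*exp(4*t) + 6*exp(-t) + 2*exp(-5*t)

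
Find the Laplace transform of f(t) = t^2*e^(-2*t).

L{e^(-2t)} = 1/(s + 2).
Then apply L{t^2·g(t)} = (-1)^2 d^2/ds^2[G(s)] with G(s) = 1/(s + 2):
differentiating 2 times and applying the sign gives 2/(s + 2)^3.

2/(s + 2)^3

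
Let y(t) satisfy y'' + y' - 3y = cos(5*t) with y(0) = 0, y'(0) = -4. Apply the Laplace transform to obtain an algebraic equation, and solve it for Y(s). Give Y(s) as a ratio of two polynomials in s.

Take the Laplace transform of both sides.
The derivative rules (L{y''} = s^2 Y - s·y(0) - y'(0) and L{y'} = sY - y(0), with y(0) = 0, y'(0) = -4) turn the left side into (s^2 + s - 3)Y - (-4).
The right side is L{cos(5*t)} = s/(s^2 + 25).
So (s^2 + s - 3)Y = s/(s^2 + 25) + (-4).
Solve for Y(s) and write it as one ratio of polynomials.

Y(s) = (-4*s^2 + s - 100)/(s^4 + s^3 + 22*s^2 + 25*s - 75)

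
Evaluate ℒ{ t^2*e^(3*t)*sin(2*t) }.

L{sin(2t)} = 2/(s^2 + 4).
Multiplying by e^(3t) shifts s → s - 3, so L{e^(3*t)*sin(2*t)} = 2/((s - 3)^2 + 4).
Then apply L{t^2·g(t)} = (-1)^2 d^2/ds^2[G(s)] with G(s) = 2/((s - 3)^2 + 4):
differentiating 2 times and applying the sign gives 4*(3*s^2 - 18*s + 23)/(s^2 - 6*s + 13)^3.

4*(3*s^2 - 18*s + 23)/(s^2 - 6*s + 13)^3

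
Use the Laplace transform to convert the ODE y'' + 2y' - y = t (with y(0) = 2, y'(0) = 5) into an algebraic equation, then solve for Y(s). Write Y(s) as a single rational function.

Laplace-transform each side.
The derivative rules (L{y''} = s^2 Y - s·y(0) - y'(0) and L{y'} = sY - y(0), with y(0) = 2, y'(0) = 5) turn the left side into (s^2 + 2*s - 1)Y - (2*s + 9).
The right side is L{t} = s^(-2).
So (s^2 + 2*s - 1)Y = s^(-2) + (2*s + 9).
Solve for Y(s) and write it as one ratio of polynomials.

Y(s) = (2*s^3 + 9*s^2 + 1)/(s^4 + 2*s^3 - s^2)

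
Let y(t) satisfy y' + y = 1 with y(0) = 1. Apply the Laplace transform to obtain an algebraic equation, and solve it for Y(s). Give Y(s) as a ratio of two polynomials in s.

Y(s) = 1/s

Take the Laplace transform of both sides.
With L{y'} = sY - y(0) = sY - 1: the LHS transforms to (s + 1)Y - (1).
The right side is L{1} = 1/s.
So (s + 1)Y = 1/s + (1).
Divide through and combine into a single rational function.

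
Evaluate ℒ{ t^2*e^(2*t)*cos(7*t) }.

2*(s - 2)*(s^2 - 4*s - 143)/(s^2 - 4*s + 53)^3

L{cos(7t)} = s/(s^2 + 49).
Multiplying by e^(2t) shifts s → s - 2, so L{e^(2*t)*cos(7*t)} = (s - 2)/((s - 2)^2 + 49).
Then apply L{t^2·g(t)} = (-1)^2 d^2/ds^2[H(s)] with H(s) = (s - 2)/((s - 2)^2 + 49):
differentiating 2 times and applying the sign gives 2*(s - 2)*(s^2 - 4*s - 143)/(s^2 - 4*s + 53)^3.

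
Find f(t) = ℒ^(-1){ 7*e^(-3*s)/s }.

The factor e^(-3s) signals a time shift by c = 3 (second shifting theorem).
L{7} = 7/s, so L^-1{7/s} = 7.
Hence the inverse is u(t - 3) times that function evaluated at t - 3.

f(t) = Heaviside(t - 3)*(7)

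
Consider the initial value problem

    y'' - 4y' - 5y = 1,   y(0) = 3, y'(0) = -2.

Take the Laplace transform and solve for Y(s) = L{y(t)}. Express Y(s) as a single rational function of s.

Laplace-transform each side.
Using L{y''} = s^2 Y - s·y(0) - y'(0) and L{y'} = sY - y(0), with y(0) = 3, y'(0) = -2, the left side becomes (s^2 - 4*s - 5)Y - (3*s - 14).
The right side is L{1} = 1/s.
So (s^2 - 4*s - 5)Y = 1/s + (3*s - 14).
Divide through and combine into a single rational function.

Y(s) = (3*s^2 - 14*s + 1)/(s^3 - 4*s^2 - 5*s)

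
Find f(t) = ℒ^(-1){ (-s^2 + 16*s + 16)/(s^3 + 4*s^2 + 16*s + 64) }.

Factor the denominator: s^3 + 4*s^2 + 16*s + 64 = (s + 4)*(s^2 + 16).
Partial fraction decomposition gives [-2/(s + 4)] + [s/(s^2 + 16)] + [12/(s^2 + 16)].
Invert each term: -2/(s + 4) ↔ -2e^(-4t); 1·s/(s^2 + 16) ↔ cos(4t); 3·4/(s^2 + 16) ↔ 3sin(4t).

f(t) = 3*sin(4*t) + cos(4*t) - 2*exp(-4*t)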